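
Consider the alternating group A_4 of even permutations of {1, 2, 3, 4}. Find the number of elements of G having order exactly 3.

8

The elements of order 3 are: (2 3 4), (2 4 3), (1 2 3), (1 2 4), (1 3 2), (1 3 4), (1 4 2), (1 4 3).
That's 8.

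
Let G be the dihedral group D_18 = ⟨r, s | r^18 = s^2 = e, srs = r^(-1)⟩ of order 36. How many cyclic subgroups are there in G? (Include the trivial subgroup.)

Each element a generates a cyclic subgroup ⟨a⟩; distinct elements may generate the same one (a cyclic group of order d has φ(d) generators).
Cyclic subgroups by order — order 1: 1; order 2: 19; order 3: 1; order 6: 1; order 9: 1; order 18: 1.
Total: 24.

24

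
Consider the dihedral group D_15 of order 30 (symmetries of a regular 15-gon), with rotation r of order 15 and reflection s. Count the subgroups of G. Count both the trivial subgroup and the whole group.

28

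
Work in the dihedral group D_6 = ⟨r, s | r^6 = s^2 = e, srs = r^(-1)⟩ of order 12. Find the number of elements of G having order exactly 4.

0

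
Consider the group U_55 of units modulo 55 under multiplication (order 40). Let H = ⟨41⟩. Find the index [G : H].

4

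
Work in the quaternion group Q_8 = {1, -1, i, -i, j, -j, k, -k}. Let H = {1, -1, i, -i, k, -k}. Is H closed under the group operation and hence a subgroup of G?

|H| = 6 does not divide |G| = 8, so by Lagrange H is not a subgroup.

No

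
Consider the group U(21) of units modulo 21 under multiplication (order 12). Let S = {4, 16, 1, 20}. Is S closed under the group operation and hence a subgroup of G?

No

Closure fails: 16 · 20 = 5 ∉ S. So S is not a subgroup.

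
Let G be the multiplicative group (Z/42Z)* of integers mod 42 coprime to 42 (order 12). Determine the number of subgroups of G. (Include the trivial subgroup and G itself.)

|G| = 12, so by Lagrange every subgroup order divides 12. Divisors: 1, 2, 3, 4, 6, 12.
Subgroups by order — order 1: 1; order 2: 3; order 3: 1; order 4: 1; order 6: 3; order 12: 1.
Total: 1 + 3 + 1 + 1 + 3 + 1 = 10.

10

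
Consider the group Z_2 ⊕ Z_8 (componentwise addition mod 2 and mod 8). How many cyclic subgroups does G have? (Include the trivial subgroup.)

8

Each element a generates a cyclic subgroup ⟨a⟩; distinct elements may generate the same one (a cyclic group of order d has φ(d) generators).
Cyclic subgroups by order — order 1: 1; order 2: 3; order 4: 2; order 8: 2.
Total: 8.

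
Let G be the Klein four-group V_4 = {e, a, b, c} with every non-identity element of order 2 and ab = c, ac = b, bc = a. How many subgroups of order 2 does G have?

|G| = 4 and 2 | 4, so subgroups of order 2 are possible by Lagrange.
The subgroups of order 2 are: {e, a}; {e, b}; {e, c}.
So G has 3 subgroups of order 2.

3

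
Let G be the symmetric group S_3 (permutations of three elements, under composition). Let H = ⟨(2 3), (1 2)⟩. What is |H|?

6

|⟨(2 3)⟩| = 2 and |⟨(1 2)⟩| = 2, so |H| is a multiple of lcm(2, 2) = 2 and divides |G| = 6.
Closing {(2 3), (1 2)} under the group operation gives all of G, so |H| = 6.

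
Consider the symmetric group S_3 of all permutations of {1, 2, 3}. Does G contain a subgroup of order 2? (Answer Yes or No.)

Yes

2 | 6. A subgroup of order 2 is {e, (1 2)}.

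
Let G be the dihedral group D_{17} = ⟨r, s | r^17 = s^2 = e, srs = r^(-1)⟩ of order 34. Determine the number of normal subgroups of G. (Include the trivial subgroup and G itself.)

G has 20 subgroups. Checking conjugation-invariance by order — order 1: 1/1 normal; order 2: 0/17 normal; order 17: 1/1 normal; order 34: 1/1 normal.
Total normal subgroups: 3.

3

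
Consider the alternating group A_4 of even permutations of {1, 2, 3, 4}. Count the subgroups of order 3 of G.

|G| = 12 and 3 | 12, so subgroups of order 3 are possible by Lagrange.
The subgroups of order 3 are: {e, (1 2 3), (1 3 2)}; {e, (1 2 4), (1 4 2)}; {e, (1 3 4), (1 4 3)}; {e, (2 3 4), (2 4 3)}.
So G has 4 subgroups of order 3.

4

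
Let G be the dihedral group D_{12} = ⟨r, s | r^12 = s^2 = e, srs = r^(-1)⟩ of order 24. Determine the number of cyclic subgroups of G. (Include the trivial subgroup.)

18

Group the elements of G by the cyclic subgroup they generate; each cyclic subgroup of order d accounts for φ(d) elements.
Cyclic subgroups by order — order 1: 1; order 2: 13; order 3: 1; order 4: 1; order 6: 1; order 12: 1.
Total: 18.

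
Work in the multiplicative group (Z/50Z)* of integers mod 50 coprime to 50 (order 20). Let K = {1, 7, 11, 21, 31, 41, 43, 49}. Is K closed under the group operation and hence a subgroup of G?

No

|K| = 8 does not divide |G| = 20, so by Lagrange K is not a subgroup.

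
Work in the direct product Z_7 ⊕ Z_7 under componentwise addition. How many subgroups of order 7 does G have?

8

|G| = 49 and 7 | 49, so subgroups of order 7 are possible by Lagrange.
The subgroups of order 7 are: {(0,0), (0,1), (0,2), (0,3), (0,4), (0,5), (0,6)}; {(0,0), (1,0), (2,0), (3,0), (4,0), (5,0), (6,0)}; {(0,0), (1,1), (2,2), (3,3), (4,4), (5,5), (6,6)}; {(0,0), (1,2), (2,4), (3,6), (4,1), (5,3), (6,5)}; … (8 in all).
So G has 8 subgroups of order 7.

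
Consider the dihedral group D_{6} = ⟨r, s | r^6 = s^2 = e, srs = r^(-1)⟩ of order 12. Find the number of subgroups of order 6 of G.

3

|G| = 12 and 6 | 12, so subgroups of order 6 are possible by Lagrange.
The subgroups of order 6 are: {e, r, r^2, r^3, r^4, r^5}; {e, r^2, r^4, s, r^2s, r^4s}; {e, r^2, r^4, rs, r^3s, r^5s}.
So G has 3 subgroups of order 6.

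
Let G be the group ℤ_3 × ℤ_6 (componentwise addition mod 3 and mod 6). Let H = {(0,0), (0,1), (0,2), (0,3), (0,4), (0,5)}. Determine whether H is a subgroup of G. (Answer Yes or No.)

|H| = 6 divides |G| = 18, consistent with Lagrange.
H contains the identity, every element's inverse is in H, and H is closed under +: it is a subgroup.
In fact H = ⟨(0,1)⟩.

Yes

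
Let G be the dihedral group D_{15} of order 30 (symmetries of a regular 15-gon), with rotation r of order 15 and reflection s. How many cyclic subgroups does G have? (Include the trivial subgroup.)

19

Group the elements of G by the cyclic subgroup they generate; each cyclic subgroup of order d accounts for φ(d) elements.
Cyclic subgroups by order — order 1: 1; order 2: 15; order 3: 1; order 5: 1; order 15: 1.
Total: 19.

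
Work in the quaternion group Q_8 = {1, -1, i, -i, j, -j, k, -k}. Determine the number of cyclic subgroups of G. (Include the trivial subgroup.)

Group the elements of G by the cyclic subgroup they generate; each cyclic subgroup of order d accounts for φ(d) elements.
Cyclic subgroups by order — order 1: 1; order 2: 1; order 4: 3.
Total: 5.

5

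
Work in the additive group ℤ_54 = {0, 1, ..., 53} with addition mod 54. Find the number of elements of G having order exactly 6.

2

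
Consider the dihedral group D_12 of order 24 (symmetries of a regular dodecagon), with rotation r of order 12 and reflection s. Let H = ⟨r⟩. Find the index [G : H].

|⟨r⟩| = 12 and |G| = 24.
By Lagrange, [G : H] = |G|/|H| = 24/12 = 2.

2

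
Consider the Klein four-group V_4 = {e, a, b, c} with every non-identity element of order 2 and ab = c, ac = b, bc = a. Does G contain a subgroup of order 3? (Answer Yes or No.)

No

3 does not divide |G| = 4, so by Lagrange no subgroup of order 3 exists.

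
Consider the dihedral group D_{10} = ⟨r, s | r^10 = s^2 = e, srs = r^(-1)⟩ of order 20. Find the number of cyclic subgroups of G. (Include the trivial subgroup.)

14

A cyclic subgroup of order d is generated by each of its φ(d) elements of order d, so the cyclic subgroups of order d number (#elements of order d)/φ(d).
Cyclic subgroups by order — order 1: 1; order 2: 11; order 5: 1; order 10: 1.
Total: 14.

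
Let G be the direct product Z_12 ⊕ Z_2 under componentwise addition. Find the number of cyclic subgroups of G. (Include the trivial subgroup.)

A cyclic subgroup of order d is generated by each of its φ(d) elements of order d, so the cyclic subgroups of order d number (#elements of order d)/φ(d).
Cyclic subgroups by order — order 1: 1; order 2: 3; order 3: 1; order 4: 2; order 6: 3; order 12: 2.
Total: 12.

12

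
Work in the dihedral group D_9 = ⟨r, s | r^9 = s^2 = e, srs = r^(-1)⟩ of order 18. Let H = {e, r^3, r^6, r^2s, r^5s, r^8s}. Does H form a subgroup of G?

|H| = 6 divides |G| = 18, consistent with Lagrange.
H contains the identity, every element's inverse is in H, and H is closed under ·: it is a subgroup.

Yes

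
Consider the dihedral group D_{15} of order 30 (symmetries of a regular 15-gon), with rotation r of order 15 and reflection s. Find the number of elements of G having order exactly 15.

8

The elements of order 15 are: r, r^2, r^4, r^7, r^8, r^11, r^13, r^14.
That's 8.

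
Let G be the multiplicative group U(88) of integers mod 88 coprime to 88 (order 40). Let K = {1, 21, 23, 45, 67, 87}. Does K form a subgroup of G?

No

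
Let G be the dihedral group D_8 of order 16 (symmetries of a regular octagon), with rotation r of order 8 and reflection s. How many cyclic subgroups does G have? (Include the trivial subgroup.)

12

Group the elements of G by the cyclic subgroup they generate; each cyclic subgroup of order d accounts for φ(d) elements.
Cyclic subgroups by order — order 1: 1; order 2: 9; order 4: 1; order 8: 1.
Total: 12.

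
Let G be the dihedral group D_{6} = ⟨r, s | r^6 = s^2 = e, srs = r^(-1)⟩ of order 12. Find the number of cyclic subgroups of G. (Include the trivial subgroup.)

10

Group the elements of G by the cyclic subgroup they generate; each cyclic subgroup of order d accounts for φ(d) elements.
Cyclic subgroups by order — order 1: 1; order 2: 7; order 3: 1; order 6: 1.
Total: 10.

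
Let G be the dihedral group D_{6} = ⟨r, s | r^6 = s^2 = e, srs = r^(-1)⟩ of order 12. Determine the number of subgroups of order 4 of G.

3

|G| = 12 and 4 | 12, so subgroups of order 4 are possible by Lagrange.
The subgroups of order 4 are: {e, r^3, r^2s, r^5s}; {e, r^3, s, r^3s}; {e, r^3, rs, r^4s}.
So G has 3 subgroups of order 4.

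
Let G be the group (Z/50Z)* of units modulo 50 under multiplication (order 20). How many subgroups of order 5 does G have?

1

|G| = 20 and 5 | 20, so subgroups of order 5 are possible by Lagrange.
The subgroups of order 5 are: {1, 11, 21, 31, 41}.
So G has 1 subgroup of order 5.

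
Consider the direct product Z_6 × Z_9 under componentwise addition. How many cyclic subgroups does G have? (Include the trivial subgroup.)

16

A cyclic subgroup of order d is generated by each of its φ(d) elements of order d, so the cyclic subgroups of order d number (#elements of order d)/φ(d).
Cyclic subgroups by order — order 1: 1; order 2: 1; order 3: 4; order 6: 4; order 9: 3; order 18: 3.
Total: 16.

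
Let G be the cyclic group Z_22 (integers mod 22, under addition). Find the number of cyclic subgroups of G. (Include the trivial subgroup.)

4

A cyclic subgroup of order d is generated by each of its φ(d) elements of order d, so the cyclic subgroups of order d number (#elements of order d)/φ(d).
Cyclic subgroups by order — order 1: 1; order 2: 1; order 11: 1; order 22: 1.
Total: 4.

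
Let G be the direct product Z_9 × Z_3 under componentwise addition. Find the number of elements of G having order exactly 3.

8

An element (a,b) has order lcm(ord(a), ord(b)); count pairs with lcm equal to 3.
Enumerating gives 8 such elements.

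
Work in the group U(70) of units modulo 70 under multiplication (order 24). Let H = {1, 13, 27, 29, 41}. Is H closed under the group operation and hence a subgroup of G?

|H| = 5 does not divide |G| = 24, so by Lagrange H is not a subgroup.

No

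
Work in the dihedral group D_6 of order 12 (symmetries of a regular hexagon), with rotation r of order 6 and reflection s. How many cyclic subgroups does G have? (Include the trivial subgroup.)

10

Each element a generates a cyclic subgroup ⟨a⟩; distinct elements may generate the same one (a cyclic group of order d has φ(d) generators).
Cyclic subgroups by order — order 1: 1; order 2: 7; order 3: 1; order 6: 1.
Total: 10.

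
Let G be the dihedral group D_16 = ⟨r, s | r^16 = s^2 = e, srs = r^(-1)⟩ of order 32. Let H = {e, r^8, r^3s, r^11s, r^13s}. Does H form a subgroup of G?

|H| = 5 does not divide |G| = 32, so by Lagrange H is not a subgroup.

No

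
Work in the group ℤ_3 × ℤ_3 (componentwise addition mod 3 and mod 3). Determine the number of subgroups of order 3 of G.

4

|G| = 9 and 3 | 9, so subgroups of order 3 are possible by Lagrange.
The subgroups of order 3 are: {(0,0), (0,1), (0,2)}; {(0,0), (1,0), (2,0)}; {(0,0), (1,1), (2,2)}; {(0,0), (1,2), (2,1)}.
So G has 4 subgroups of order 3.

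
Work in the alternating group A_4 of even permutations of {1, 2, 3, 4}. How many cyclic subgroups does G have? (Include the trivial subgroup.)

A cyclic subgroup of order d is generated by each of its φ(d) elements of order d, so the cyclic subgroups of order d number (#elements of order d)/φ(d).
Cyclic subgroups by order — order 1: 1; order 2: 3; order 3: 4.
Total: 8.

8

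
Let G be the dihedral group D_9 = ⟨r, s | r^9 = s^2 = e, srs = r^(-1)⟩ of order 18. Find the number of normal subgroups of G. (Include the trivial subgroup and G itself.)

G has 16 subgroups. Checking conjugation-invariance by order — order 1: 1/1 normal; order 2: 0/9 normal; order 3: 1/1 normal; order 6: 0/3 normal; order 9: 1/1 normal; order 18: 1/1 normal.
Total normal subgroups: 4.

4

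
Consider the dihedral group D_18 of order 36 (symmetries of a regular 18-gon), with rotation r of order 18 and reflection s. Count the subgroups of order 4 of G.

|G| = 36 and 4 | 36, so subgroups of order 4 are possible by Lagrange.
The subgroups of order 4 are: {e, r^9, rs, r^10s}; {e, r^9, r^2s, r^11s}; {e, r^9, r^3s, r^12s}; {e, r^9, r^4s, r^13s}; … (9 in all).
So G has 9 subgroups of order 4.

9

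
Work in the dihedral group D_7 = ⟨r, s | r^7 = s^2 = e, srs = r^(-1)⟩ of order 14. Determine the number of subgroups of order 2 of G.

|G| = 14 and 2 | 14, so subgroups of order 2 are possible by Lagrange.
The subgroups of order 2 are: {e, r^2s}; {e, r^3s}; {e, r^4s}; {e, r^5s}; … (7 in all).
So G has 7 subgroups of order 2.

7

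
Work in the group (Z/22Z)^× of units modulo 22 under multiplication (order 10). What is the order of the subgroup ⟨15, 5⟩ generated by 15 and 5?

|⟨15⟩| = 5 and |⟨5⟩| = 5, so |H| is a multiple of lcm(5, 5) = 5 and divides |G| = 10.
Closing under the operation: H = {1, 3, 5, 9, 15}, so |H| = 5.

5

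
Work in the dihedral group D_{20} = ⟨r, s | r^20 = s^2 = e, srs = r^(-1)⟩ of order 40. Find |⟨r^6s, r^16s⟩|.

4

|⟨r^6s⟩| = 2 and |⟨r^16s⟩| = 2, so |H| is a multiple of lcm(2, 2) = 2 and divides |G| = 40.
Closing under the operation: H = {e, r^10, r^6s, r^16s}, so |H| = 4.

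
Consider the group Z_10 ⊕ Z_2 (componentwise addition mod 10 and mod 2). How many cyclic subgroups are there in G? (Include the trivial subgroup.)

8

Group the elements of G by the cyclic subgroup they generate; each cyclic subgroup of order d accounts for φ(d) elements.
Cyclic subgroups by order — order 1: 1; order 2: 3; order 5: 1; order 10: 3.
Total: 8.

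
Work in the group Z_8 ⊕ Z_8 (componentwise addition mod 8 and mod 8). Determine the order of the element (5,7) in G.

8

The order of (5,7) in Z_8 × Z_8 is lcm(ord(5) in Z_8, ord(7) in Z_8).
ord(5) = 8 and ord(7) = 8, so |⟨(5,7)⟩| = lcm(8, 8) = 8.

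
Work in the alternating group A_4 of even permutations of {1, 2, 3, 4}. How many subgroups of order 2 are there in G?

3

|G| = 12 and 2 | 12, so subgroups of order 2 are possible by Lagrange.
The subgroups of order 2 are: {e, (1 2)(3 4)}; {e, (1 3)(2 4)}; {e, (1 4)(2 3)}.
So G has 3 subgroups of order 2.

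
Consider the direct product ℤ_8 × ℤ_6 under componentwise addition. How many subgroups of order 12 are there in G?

|G| = 48 and 12 | 48, so subgroups of order 12 are possible by Lagrange.
The subgroups of order 12 are: {(0,0), (0,1), (0,2), (0,3), (0,4), (0,5), (4,0), (4,1), (4,2), (4,3), (4,4), (4,5)}; {(0,0), (0,2), (0,4), (2,0), (2,2), (2,4), (4,0), (4,2), (4,4), (6,0), (6,2), (6,4)}; {(0,0), (0,2), (0,4), (2,1), (2,3), (2,5), (4,0), (4,2), (4,4), (6,1), (6,3), (6,5)}.
So G has 3 subgroups of order 12.

3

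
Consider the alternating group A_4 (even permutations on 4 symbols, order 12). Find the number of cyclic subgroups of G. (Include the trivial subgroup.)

Group the elements of G by the cyclic subgroup they generate; each cyclic subgroup of order d accounts for φ(d) elements.
Cyclic subgroups by order — order 1: 1; order 2: 3; order 3: 4.
Total: 8.

8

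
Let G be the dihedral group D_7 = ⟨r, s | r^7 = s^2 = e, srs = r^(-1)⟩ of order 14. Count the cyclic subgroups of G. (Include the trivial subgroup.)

9

Group the elements of G by the cyclic subgroup they generate; each cyclic subgroup of order d accounts for φ(d) elements.
Cyclic subgroups by order — order 1: 1; order 2: 7; order 7: 1.
Total: 9.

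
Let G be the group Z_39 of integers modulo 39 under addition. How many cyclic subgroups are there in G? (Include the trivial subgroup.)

4

Each element a generates a cyclic subgroup ⟨a⟩; distinct elements may generate the same one (a cyclic group of order d has φ(d) generators).
Cyclic subgroups by order — order 1: 1; order 3: 1; order 13: 1; order 39: 1.
Total: 4.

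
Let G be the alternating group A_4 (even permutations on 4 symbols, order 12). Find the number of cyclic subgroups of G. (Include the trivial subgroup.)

A cyclic subgroup of order d is generated by each of its φ(d) elements of order d, so the cyclic subgroups of order d number (#elements of order d)/φ(d).
Cyclic subgroups by order — order 1: 1; order 2: 3; order 3: 4.
Total: 8.

8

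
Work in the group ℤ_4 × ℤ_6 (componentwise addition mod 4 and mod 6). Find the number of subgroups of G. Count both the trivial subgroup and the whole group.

16

|G| = 24, so by Lagrange every subgroup order divides 24. Divisors: 1, 2, 3, 4, 6, 8, 12, 24.
Subgroups by order — order 1: 1; order 2: 3; order 3: 1; order 4: 3; order 6: 3; order 8: 1; order 12: 3; order 24: 1.
Total: 1 + 3 + 1 + 3 + 3 + 1 + 3 + 1 = 16.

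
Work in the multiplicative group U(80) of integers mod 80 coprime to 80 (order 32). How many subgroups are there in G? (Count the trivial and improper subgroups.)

54

|G| = 32, so by Lagrange every subgroup order divides 32. Divisors: 1, 2, 4, 8, 16, 32.
Subgroups by order — order 1: 1; order 2: 7; order 4: 19; order 8: 19; order 16: 7; order 32: 1.
Total: 1 + 7 + 19 + 19 + 7 + 1 = 54.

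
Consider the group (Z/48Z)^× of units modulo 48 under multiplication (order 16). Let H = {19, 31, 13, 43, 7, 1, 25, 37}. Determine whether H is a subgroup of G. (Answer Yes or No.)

Yes

|H| = 8 divides |G| = 16, consistent with Lagrange.
H contains the identity, every element's inverse is in H, and H is closed under ·: it is a subgroup.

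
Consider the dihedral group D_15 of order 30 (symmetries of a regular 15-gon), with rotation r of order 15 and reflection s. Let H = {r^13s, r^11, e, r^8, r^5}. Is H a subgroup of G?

No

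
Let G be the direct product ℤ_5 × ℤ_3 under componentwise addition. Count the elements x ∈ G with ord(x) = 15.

An element (a,b) has order lcm(ord(a), ord(b)); count pairs with lcm equal to 15.
Enumerating gives 8 such elements.

8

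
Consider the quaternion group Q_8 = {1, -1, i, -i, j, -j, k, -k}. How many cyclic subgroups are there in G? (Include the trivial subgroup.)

Each element a generates a cyclic subgroup ⟨a⟩; distinct elements may generate the same one (a cyclic group of order d has φ(d) generators).
Cyclic subgroups by order — order 1: 1; order 2: 1; order 4: 3.
Total: 5.

5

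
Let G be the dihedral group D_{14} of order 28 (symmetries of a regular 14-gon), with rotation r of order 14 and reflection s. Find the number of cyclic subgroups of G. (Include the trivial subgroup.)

Group the elements of G by the cyclic subgroup they generate; each cyclic subgroup of order d accounts for φ(d) elements.
Cyclic subgroups by order — order 1: 1; order 2: 15; order 7: 1; order 14: 1.
Total: 18.

18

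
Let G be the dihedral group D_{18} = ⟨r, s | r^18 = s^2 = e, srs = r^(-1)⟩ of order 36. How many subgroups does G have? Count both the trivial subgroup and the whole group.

45

|G| = 36, so by Lagrange every subgroup order divides 36. Divisors: 1, 2, 3, 4, 6, 9, 12, 18, 36.
Subgroups by order — order 1: 1; order 2: 19; order 3: 1; order 4: 9; order 6: 7; order 9: 1; order 12: 3; order 18: 3; order 36: 1.
Total: 1 + 19 + 1 + 9 + 7 + 1 + 3 + 3 + 1 = 45.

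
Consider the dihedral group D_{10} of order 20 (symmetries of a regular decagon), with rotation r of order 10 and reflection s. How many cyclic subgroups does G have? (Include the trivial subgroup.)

Group the elements of G by the cyclic subgroup they generate; each cyclic subgroup of order d accounts for φ(d) elements.
Cyclic subgroups by order — order 1: 1; order 2: 11; order 5: 1; order 10: 1.
Total: 14.

14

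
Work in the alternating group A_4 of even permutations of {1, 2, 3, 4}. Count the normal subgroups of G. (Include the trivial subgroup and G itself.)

3

G has 10 subgroups. Checking conjugation-invariance by order — order 1: 1/1 normal; order 2: 0/3 normal; order 3: 0/4 normal; order 4: 1/1 normal; order 12: 1/1 normal.
Total normal subgroups: 3.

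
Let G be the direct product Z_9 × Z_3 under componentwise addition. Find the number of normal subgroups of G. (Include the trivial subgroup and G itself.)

G is abelian, so every subgroup is normal.
G has 10 subgroups in total, hence 10 normal subgroups.

10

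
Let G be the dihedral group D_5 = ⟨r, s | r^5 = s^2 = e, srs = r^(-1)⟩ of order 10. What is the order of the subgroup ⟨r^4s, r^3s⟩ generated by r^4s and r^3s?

|⟨r^4s⟩| = 2 and |⟨r^3s⟩| = 2, so |H| is a multiple of lcm(2, 2) = 2 and divides |G| = 10.
Closing {r^4s, r^3s} under the group operation gives all of G, so |H| = 10.

10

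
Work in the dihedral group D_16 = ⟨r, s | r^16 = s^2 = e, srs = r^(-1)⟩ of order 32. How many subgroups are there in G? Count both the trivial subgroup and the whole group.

36

|G| = 32, so by Lagrange every subgroup order divides 32. Divisors: 1, 2, 4, 8, 16, 32.
Subgroups by order — order 1: 1; order 2: 17; order 4: 9; order 8: 5; order 16: 3; order 32: 1.
Total: 1 + 17 + 9 + 5 + 3 + 1 = 36.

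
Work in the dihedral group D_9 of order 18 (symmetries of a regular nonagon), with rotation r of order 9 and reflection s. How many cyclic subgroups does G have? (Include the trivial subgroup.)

12

Each element a generates a cyclic subgroup ⟨a⟩; distinct elements may generate the same one (a cyclic group of order d has φ(d) generators).
Cyclic subgroups by order — order 1: 1; order 2: 9; order 3: 1; order 9: 1.
Total: 12.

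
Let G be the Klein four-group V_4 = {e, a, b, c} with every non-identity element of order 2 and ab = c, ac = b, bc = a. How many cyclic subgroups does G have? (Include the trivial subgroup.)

Each element a generates a cyclic subgroup ⟨a⟩; distinct elements may generate the same one (a cyclic group of order d has φ(d) generators).
Cyclic subgroups by order — order 1: 1; order 2: 3.
Total: 4.

4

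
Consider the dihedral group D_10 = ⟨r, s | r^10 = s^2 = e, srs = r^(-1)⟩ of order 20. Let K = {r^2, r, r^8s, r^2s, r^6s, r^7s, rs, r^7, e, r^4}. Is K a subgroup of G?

No

r^4 ∈ K but its inverse r^6 ∉ K, so K is not a subgroup.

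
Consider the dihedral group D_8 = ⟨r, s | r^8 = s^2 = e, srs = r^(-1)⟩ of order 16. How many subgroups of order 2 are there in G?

9

|G| = 16 and 2 | 16, so subgroups of order 2 are possible by Lagrange.
The subgroups of order 2 are: {e, r^2s}; {e, r^3s}; {e, r^4}; {e, r^4s}; … (9 in all).
So G has 9 subgroups of order 2.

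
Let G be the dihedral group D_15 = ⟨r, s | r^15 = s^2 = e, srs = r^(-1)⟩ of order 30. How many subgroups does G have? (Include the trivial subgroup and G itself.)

|G| = 30, so by Lagrange every subgroup order divides 30. Divisors: 1, 2, 3, 5, 6, 10, 15, 30.
Subgroups by order — order 1: 1; order 2: 15; order 3: 1; order 5: 1; order 6: 5; order 10: 3; order 15: 1; order 30: 1.
Total: 1 + 15 + 1 + 1 + 5 + 3 + 1 + 1 = 28.

28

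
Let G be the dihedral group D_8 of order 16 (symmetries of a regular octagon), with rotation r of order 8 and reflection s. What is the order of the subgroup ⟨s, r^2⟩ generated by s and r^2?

8

|⟨s⟩| = 2 and |⟨r^2⟩| = 4, so |H| is a multiple of lcm(2, 4) = 4 and divides |G| = 16.
Closing under the operation: H = {e, r^2, r^4, r^6, s, r^2s, r^4s, r^6s}, so |H| = 8.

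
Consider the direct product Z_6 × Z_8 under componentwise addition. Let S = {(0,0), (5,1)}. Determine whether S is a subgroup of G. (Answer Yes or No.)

(5,1) ∈ S but its inverse (1,7) ∉ S, so S is not a subgroup.

No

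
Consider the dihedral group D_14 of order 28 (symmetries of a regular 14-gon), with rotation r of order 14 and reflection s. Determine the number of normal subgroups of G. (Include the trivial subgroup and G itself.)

G has 28 subgroups. Checking conjugation-invariance by order — order 1: 1/1 normal; order 2: 1/15 normal; order 4: 0/7 normal; order 7: 1/1 normal; order 14: 3/3 normal; order 28: 1/1 normal.
Total normal subgroups: 7.

7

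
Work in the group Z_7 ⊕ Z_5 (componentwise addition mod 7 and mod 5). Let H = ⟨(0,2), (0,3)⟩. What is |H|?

|⟨(0,2)⟩| = 5 and |⟨(0,3)⟩| = 5, so |H| is a multiple of lcm(5, 5) = 5 and divides |G| = 35.
Closing under the operation: H = {(0,0), (0,1), (0,2), (0,3), (0,4)}, so |H| = 5.

5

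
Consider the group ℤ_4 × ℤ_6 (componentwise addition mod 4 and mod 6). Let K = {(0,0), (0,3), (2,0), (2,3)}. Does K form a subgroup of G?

Yes

|K| = 4 divides |G| = 24, consistent with Lagrange.
K contains the identity, every element's inverse is in K, and K is closed under +: it is a subgroup.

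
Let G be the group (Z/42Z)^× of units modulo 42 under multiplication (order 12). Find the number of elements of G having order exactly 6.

6

The elements of order 6 are: 5, 11, 17, 19, 23, 31.
That's 6.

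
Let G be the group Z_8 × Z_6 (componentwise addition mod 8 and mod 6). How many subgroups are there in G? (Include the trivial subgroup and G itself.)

|G| = 48, so by Lagrange every subgroup order divides 48. Divisors: 1, 2, 3, 4, 6, 8, 12, 16, 24, 48.
Subgroups by order — order 1: 1; order 2: 3; order 3: 1; order 4: 3; order 6: 3; order 8: 3; order 12: 3; order 16: 1; order 24: 3; order 48: 1.
Total: 1 + 3 + 1 + 3 + 3 + 3 + 3 + 1 + 3 + 1 = 22.

22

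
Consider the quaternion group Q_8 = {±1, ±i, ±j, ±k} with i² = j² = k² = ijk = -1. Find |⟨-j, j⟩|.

|⟨-j⟩| = 4 and |⟨j⟩| = 4, so |H| is a multiple of lcm(4, 4) = 4 and divides |G| = 8.
Closing under the operation: H = {1, -1, j, -j}, so |H| = 4.

4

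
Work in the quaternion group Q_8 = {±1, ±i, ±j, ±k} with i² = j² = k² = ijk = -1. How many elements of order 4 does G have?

6

The elements of order 4 are: i, -i, j, -j, k, -k.
That's 6.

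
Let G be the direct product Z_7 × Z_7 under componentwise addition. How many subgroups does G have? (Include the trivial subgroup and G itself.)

|G| = 49, so by Lagrange every subgroup order divides 49. Divisors: 1, 7, 49.
Subgroups by order — order 1: 1; order 7: 8; order 49: 1.
Total: 1 + 8 + 1 = 10.

10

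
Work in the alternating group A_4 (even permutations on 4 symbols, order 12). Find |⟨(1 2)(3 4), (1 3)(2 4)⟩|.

4

|⟨(1 2)(3 4)⟩| = 2 and |⟨(1 3)(2 4)⟩| = 2, so |H| is a multiple of lcm(2, 2) = 2 and divides |G| = 12.
Closing under the operation: H = {e, (1 2)(3 4), (1 3)(2 4), (1 4)(2 3)}, so |H| = 4.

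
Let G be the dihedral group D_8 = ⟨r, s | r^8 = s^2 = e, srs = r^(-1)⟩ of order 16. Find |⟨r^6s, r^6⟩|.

8

|⟨r^6s⟩| = 2 and |⟨r^6⟩| = 4, so |H| is a multiple of lcm(2, 4) = 4 and divides |G| = 16.
Closing under the operation: H = {e, r^2, r^4, r^6, s, r^2s, r^4s, r^6s}, so |H| = 8.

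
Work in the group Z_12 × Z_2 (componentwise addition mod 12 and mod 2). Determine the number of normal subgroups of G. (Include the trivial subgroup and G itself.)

16

G is abelian, so every subgroup is normal.
G has 16 subgroups in total, hence 16 normal subgroups.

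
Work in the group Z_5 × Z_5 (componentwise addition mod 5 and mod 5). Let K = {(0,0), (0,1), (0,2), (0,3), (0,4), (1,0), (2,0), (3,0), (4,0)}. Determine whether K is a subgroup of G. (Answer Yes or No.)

No

|K| = 9 does not divide |G| = 25, so by Lagrange K is not a subgroup.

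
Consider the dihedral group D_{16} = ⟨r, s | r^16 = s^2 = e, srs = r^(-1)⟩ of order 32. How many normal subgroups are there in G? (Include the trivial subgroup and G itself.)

8

G has 36 subgroups. Checking conjugation-invariance by order — order 1: 1/1 normal; order 2: 1/17 normal; order 4: 1/9 normal; order 8: 1/5 normal; order 16: 3/3 normal; order 32: 1/1 normal.
Total normal subgroups: 8.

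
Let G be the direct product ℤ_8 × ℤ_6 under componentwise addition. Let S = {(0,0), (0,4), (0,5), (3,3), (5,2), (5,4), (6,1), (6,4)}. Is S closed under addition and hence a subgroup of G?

(3,3) ∈ S but its inverse (5,3) ∉ S, so S is not a subgroup.

No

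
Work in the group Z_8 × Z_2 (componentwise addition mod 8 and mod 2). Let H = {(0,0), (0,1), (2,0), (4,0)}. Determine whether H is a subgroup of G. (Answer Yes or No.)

No

(2,0) ∈ H but its inverse (6,0) ∉ H, so H is not a subgroup.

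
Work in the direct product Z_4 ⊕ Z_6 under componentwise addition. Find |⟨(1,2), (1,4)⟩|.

12

|⟨(1,2)⟩| = 12 and |⟨(1,4)⟩| = 12, so |H| is a multiple of lcm(12, 12) = 12 and divides |G| = 24.
Closing under the operation: H = {(0,0), (0,2), (0,4), (1,0), (1,2), (1,4), (2,0), (2,2), (2,4), (3,0), (3,2), (3,4)}, so |H| = 12.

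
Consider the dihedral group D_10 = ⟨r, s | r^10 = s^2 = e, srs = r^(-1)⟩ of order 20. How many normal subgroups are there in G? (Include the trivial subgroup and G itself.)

7

G has 22 subgroups. Checking conjugation-invariance by order — order 1: 1/1 normal; order 2: 1/11 normal; order 4: 0/5 normal; order 5: 1/1 normal; order 10: 3/3 normal; order 20: 1/1 normal.
Total normal subgroups: 7.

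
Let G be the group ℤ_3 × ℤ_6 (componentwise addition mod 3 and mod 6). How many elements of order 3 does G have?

An element (a,b) has order lcm(ord(a), ord(b)); count pairs with lcm equal to 3.
Enumerating gives 8 such elements.

8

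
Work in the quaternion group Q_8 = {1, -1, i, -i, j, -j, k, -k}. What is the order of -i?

4

Computing powers of -i: the smallest k with (-i)^k = e is k = 4.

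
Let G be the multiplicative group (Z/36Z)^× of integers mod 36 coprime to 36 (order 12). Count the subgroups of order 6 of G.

3

|G| = 12 and 6 | 12, so subgroups of order 6 are possible by Lagrange.
The subgroups of order 6 are: {1, 11, 13, 23, 25, 35}; {1, 5, 13, 17, 25, 29}; {1, 7, 13, 19, 25, 31}.
So G has 3 subgroups of order 6.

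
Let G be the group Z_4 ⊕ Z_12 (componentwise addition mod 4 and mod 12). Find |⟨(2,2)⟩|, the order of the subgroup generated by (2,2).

6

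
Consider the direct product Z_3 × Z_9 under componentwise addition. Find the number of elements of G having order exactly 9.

18

An element (a,b) has order lcm(ord(a), ord(b)); count pairs with lcm equal to 9.
Enumerating gives 18 such elements.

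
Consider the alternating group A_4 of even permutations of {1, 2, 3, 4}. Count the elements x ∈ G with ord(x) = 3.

The elements of order 3 are: (2 3 4), (2 4 3), (1 2 3), (1 2 4), (1 3 2), (1 3 4), (1 4 2), (1 4 3).
That's 8.

8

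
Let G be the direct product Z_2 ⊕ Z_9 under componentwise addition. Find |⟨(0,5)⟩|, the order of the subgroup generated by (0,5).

The order of (0,5) in Z_2 × Z_9 is lcm(ord(0) in Z_2, ord(5) in Z_9).
ord(0) = 1 and ord(5) = 9, so |⟨(0,5)⟩| = lcm(1, 9) = 9.

9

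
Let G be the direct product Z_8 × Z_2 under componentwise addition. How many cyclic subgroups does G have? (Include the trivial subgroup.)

8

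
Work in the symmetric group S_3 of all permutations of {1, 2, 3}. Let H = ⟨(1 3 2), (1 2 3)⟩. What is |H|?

|⟨(1 3 2)⟩| = 3 and |⟨(1 2 3)⟩| = 3, so |H| is a multiple of lcm(3, 3) = 3 and divides |G| = 6.
Closing under the operation: H = {e, (1 2 3), (1 3 2)}, so |H| = 3.

3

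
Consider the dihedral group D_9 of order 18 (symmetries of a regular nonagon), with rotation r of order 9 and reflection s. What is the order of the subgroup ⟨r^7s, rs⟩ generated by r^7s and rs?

6

|⟨r^7s⟩| = 2 and |⟨rs⟩| = 2, so |H| is a multiple of lcm(2, 2) = 2 and divides |G| = 18.
Closing under the operation: H = {e, r^3, r^6, rs, r^4s, r^7s}, so |H| = 6.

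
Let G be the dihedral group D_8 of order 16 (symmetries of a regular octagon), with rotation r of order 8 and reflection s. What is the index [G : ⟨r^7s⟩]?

8

|⟨r^7s⟩| = 2 and |G| = 16.
By Lagrange, [G : H] = |G|/|H| = 16/2 = 8.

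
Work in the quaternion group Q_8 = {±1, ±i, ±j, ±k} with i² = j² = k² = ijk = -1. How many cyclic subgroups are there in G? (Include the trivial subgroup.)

5

Group the elements of G by the cyclic subgroup they generate; each cyclic subgroup of order d accounts for φ(d) elements.
Cyclic subgroups by order — order 1: 1; order 2: 1; order 4: 3.
Total: 5.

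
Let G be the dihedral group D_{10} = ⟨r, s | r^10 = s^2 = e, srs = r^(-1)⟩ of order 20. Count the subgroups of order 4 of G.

5

|G| = 20 and 4 | 20, so subgroups of order 4 are possible by Lagrange.
The subgroups of order 4 are: {e, r^5, r^2s, r^7s}; {e, r^5, r^3s, r^8s}; {e, r^5, r^4s, r^9s}; {e, r^5, s, r^5s}; … (5 in all).
So G has 5 subgroups of order 4.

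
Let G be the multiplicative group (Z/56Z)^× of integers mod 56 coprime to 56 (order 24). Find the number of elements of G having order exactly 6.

Enumerating element orders in G gives 14 elements of order 6.

14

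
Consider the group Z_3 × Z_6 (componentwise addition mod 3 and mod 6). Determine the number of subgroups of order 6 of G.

4

|G| = 18 and 6 | 18, so subgroups of order 6 are possible by Lagrange.
The subgroups of order 6 are: {(0,0), (0,1), (0,2), (0,3), (0,4), (0,5)}; {(0,0), (0,3), (1,0), (1,3), (2,0), (2,3)}; {(0,0), (0,3), (1,1), (1,4), (2,2), (2,5)}; {(0,0), (0,3), (1,2), (1,5), (2,1), (2,4)}.
So G has 4 subgroups of order 6.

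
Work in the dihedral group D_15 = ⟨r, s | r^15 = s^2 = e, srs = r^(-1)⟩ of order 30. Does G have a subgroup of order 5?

5 | 30. A subgroup of order 5 is {e, r^3, r^6, r^9, r^12}.

Yes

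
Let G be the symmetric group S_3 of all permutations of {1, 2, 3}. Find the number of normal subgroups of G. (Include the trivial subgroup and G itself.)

3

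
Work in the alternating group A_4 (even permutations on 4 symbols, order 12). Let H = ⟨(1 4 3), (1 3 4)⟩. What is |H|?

3

|⟨(1 4 3)⟩| = 3 and |⟨(1 3 4)⟩| = 3, so |H| is a multiple of lcm(3, 3) = 3 and divides |G| = 12.
Closing under the operation: H = {e, (1 3 4), (1 4 3)}, so |H| = 3.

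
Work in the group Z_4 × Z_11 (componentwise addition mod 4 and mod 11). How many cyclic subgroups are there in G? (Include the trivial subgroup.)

6

Group the elements of G by the cyclic subgroup they generate; each cyclic subgroup of order d accounts for φ(d) elements.
Cyclic subgroups by order — order 1: 1; order 2: 1; order 4: 1; order 11: 1; order 22: 1; order 44: 1.
Total: 6.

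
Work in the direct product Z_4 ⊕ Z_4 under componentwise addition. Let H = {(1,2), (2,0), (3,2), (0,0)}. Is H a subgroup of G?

Yes

|H| = 4 divides |G| = 16, consistent with Lagrange.
H contains the identity, every element's inverse is in H, and H is closed under +: it is a subgroup.
In fact H = ⟨(3,2)⟩.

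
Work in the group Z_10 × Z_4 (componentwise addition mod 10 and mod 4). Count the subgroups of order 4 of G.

3

|G| = 40 and 4 | 40, so subgroups of order 4 are possible by Lagrange.
The subgroups of order 4 are: {(0,0), (0,1), (0,2), (0,3)}; {(0,0), (0,2), (5,0), (5,2)}; {(0,0), (0,2), (5,1), (5,3)}.
So G has 3 subgroups of order 4.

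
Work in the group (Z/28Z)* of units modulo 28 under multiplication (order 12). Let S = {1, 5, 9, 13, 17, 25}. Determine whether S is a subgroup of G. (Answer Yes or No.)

Yes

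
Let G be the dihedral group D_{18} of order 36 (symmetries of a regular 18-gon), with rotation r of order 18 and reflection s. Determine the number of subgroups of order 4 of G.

9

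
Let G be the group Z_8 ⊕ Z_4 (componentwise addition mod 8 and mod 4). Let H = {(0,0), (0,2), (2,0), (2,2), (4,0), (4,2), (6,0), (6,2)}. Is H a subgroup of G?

Yes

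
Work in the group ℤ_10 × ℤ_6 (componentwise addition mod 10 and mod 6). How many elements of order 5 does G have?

4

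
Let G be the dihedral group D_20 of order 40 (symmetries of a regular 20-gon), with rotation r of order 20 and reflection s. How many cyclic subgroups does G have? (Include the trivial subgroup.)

26

A cyclic subgroup of order d is generated by each of its φ(d) elements of order d, so the cyclic subgroups of order d number (#elements of order d)/φ(d).
Cyclic subgroups by order — order 1: 1; order 2: 21; order 4: 1; order 5: 1; order 10: 1; order 20: 1.
Total: 26.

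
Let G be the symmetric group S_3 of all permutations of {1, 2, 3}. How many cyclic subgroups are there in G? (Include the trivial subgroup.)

5

Each element a generates a cyclic subgroup ⟨a⟩; distinct elements may generate the same one (a cyclic group of order d has φ(d) generators).
Cyclic subgroups by order — order 1: 1; order 2: 3; order 3: 1.
Total: 5.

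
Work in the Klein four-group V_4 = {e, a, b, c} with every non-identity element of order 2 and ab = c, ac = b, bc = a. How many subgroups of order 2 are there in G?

3

|G| = 4 and 2 | 4, so subgroups of order 2 are possible by Lagrange.
The subgroups of order 2 are: {e, a}; {e, b}; {e, c}.
So G has 3 subgroups of order 2.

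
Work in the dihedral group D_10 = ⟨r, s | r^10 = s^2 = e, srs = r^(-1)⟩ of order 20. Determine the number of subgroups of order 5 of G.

1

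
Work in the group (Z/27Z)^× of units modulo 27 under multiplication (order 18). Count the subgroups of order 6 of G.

|G| = 18 and 6 | 18, so subgroups of order 6 are possible by Lagrange.
The subgroups of order 6 are: {1, 8, 10, 17, 19, 26}.
So G has 1 subgroup of order 6.

1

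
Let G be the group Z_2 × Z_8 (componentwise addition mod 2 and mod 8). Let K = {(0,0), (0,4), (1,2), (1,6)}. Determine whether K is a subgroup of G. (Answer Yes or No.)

|K| = 4 divides |G| = 16, consistent with Lagrange.
K contains the identity, every element's inverse is in K, and K is closed under +: it is a subgroup.
In fact K = ⟨(1,6)⟩.

Yes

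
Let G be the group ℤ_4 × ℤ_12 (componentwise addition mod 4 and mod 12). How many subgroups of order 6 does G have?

3

|G| = 48 and 6 | 48, so subgroups of order 6 are possible by Lagrange.
The subgroups of order 6 are: {(0,0), (0,2), (0,4), (0,6), (0,8), (0,10)}; {(0,0), (0,4), (0,8), (2,0), (2,4), (2,8)}; {(0,0), (0,4), (0,8), (2,2), (2,6), (2,10)}.
So G has 3 subgroups of order 6.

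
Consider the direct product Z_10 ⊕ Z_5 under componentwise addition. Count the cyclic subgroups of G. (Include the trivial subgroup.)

Group the elements of G by the cyclic subgroup they generate; each cyclic subgroup of order d accounts for φ(d) elements.
Cyclic subgroups by order — order 1: 1; order 2: 1; order 5: 6; order 10: 6.
Total: 14.

14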